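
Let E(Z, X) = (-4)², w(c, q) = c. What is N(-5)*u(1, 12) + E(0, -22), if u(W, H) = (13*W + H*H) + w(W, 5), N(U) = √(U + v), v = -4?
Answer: 16 + 474*I ≈ 16.0 + 474.0*I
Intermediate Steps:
E(Z, X) = 16
N(U) = √(-4 + U) (N(U) = √(U - 4) = √(-4 + U))
u(W, H) = H² + 14*W (u(W, H) = (13*W + H*H) + W = (13*W + H²) + W = (H² + 13*W) + W = H² + 14*W)
N(-5)*u(1, 12) + E(0, -22) = √(-4 - 5)*(12² + 14*1) + 16 = √(-9)*(144 + 14) + 16 = (3*I)*158 + 16 = 474*I + 16 = 16 + 474*I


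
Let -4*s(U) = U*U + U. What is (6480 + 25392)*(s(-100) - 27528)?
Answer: -956255616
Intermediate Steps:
s(U) = -U/4 - U**2/4 (s(U) = -(U*U + U)/4 = -(U**2 + U)/4 = -(U + U**2)/4 = -U/4 - U**2/4)
(6480 + 25392)*(s(-100) - 27528) = (6480 + 25392)*(-1/4*(-100)*(1 - 100) - 27528) = 31872*(-1/4*(-100)*(-99) - 27528) = 31872*(-2475 - 27528) = 31872*(-30003) = -956255616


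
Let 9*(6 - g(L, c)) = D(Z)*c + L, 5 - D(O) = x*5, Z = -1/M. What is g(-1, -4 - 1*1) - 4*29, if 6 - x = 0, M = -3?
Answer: -1114/9 ≈ -123.78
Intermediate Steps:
x = 6 (x = 6 - 1*0 = 6 + 0 = 6)
Z = ⅓ (Z = -1/(-3) = -1*(-⅓) = ⅓ ≈ 0.33333)
D(O) = -25 (D(O) = 5 - 6*5 = 5 - 1*30 = 5 - 30 = -25)
g(L, c) = 6 - L/9 + 25*c/9 (g(L, c) = 6 - (-25*c + L)/9 = 6 - (L - 25*c)/9 = 6 + (-L/9 + 25*c/9) = 6 - L/9 + 25*c/9)
g(-1, -4 - 1*1) - 4*29 = (6 - ⅑*(-1) + 25*(-4 - 1*1)/9) - 4*29 = (6 + ⅑ + 25*(-4 - 1)/9) - 116 = (6 + ⅑ + (25/9)*(-5)) - 116 = (6 + ⅑ - 125/9) - 116 = -70/9 - 116 = -1114/9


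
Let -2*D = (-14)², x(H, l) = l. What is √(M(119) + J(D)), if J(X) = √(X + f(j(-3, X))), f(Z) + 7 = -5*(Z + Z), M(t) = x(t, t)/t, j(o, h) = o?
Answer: √(1 + 5*I*√3) ≈ 2.2043 + 1.9644*I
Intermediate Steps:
M(t) = 1 (M(t) = t/t = 1)
f(Z) = -7 - 10*Z (f(Z) = -7 - 5*(Z + Z) = -7 - 10*Z)
D = -98 (D = -½*(-14)² = -½*196 = -98)
J(X) = √(23 + X) (J(X) = √(X + (-7 - 10*(-3))) = √(X + (-7 + 30)) = √(X + 23) = √(23 + X))
√(M(119) + J(D)) = √(1 + √(23 - 98)) = √(1 + √(-75)) = √(1 + 5*I*√3)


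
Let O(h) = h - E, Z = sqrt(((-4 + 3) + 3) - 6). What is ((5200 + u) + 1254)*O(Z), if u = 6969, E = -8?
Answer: 107384 + 26846*I ≈ 1.0738e+5 + 26846.0*I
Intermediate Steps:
Z = 2*I (Z = sqrt((-1 + 3) - 6) = sqrt(2 - 6) = sqrt(-4) = 2*I ≈ 2.0*I)
O(h) = 8 + h (O(h) = h - 1*(-8) = h + 8 = 8 + h)
((5200 + u) + 1254)*O(Z) = ((5200 + 6969) + 1254)*(8 + 2*I) = (12169 + 1254)*(8 + 2*I) = 13423*(8 + 2*I) = 107384 + 26846*I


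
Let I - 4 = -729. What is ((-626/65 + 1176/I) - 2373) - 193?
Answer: -24290608/9425 ≈ -2577.3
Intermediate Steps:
I = -725 (I = 4 - 729 = -725)
((-626/65 + 1176/I) - 2373) - 193 = ((-626/65 + 1176/(-725)) - 2373) - 193 = ((-626*1/65 + 1176*(-1/725)) - 2373) - 193 = ((-626/65 - 1176/725) - 2373) - 193 = (-106058/9425 - 2373) - 193 = -22471583/9425 - 193 = -24290608/9425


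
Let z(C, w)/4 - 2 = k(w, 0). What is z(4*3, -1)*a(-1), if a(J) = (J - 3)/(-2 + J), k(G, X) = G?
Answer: 16/3 ≈ 5.3333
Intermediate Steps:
a(J) = (-3 + J)/(-2 + J)
z(C, w) = 8 + 4*w
z(4*3, -1)*a(-1) = (8 + 4*(-1))*((-3 - 1)/(-2 - 1)) = (8 - 4)*(-4/(-3)) = 4*(-1/3*(-4)) = 4*(4/3) = 16/3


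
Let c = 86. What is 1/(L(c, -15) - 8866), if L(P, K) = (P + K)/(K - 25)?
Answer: -40/354711 ≈ -0.00011277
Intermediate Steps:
L(P, K) = (K + P)/(-25 + K)
1/(L(c, -15) - 8866) = 1/((-15 + 86)/(-25 - 15) - 8866) = 1/(71/(-40) - 8866) = 1/(-1/40*71 - 8866) = 1/(-71/40 - 8866) = 1/(-354711/40) = -40/354711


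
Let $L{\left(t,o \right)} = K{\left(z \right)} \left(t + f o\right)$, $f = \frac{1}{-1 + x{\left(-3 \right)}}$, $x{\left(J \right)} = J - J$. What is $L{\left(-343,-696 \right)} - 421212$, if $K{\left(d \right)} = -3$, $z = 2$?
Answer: $-422271$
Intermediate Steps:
$x{\left(J \right)} = 0$
$f = -1$ ($f = \frac{1}{-1 + 0} = \frac{1}{-1} = -1$)
$L{\left(t,o \right)} = - 3 t + 3 o$ ($L{\left(t,o \right)} = - 3 \left(t - o\right) = - 3 t + 3 o$)
$L{\left(-343,-696 \right)} - 421212 = \left(\left(-3\right) \left(-343\right) + 3 \left(-696\right)\right) - 421212 = \left(1029 - 2088\right) - 421212 = -1059 - 421212 = -422271$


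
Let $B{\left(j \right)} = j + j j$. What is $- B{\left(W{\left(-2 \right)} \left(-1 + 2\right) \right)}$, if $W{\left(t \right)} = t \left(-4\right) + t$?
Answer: $-42$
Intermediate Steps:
$W{\left(t \right)} = - 3 t$ ($W{\left(t \right)} = - 4 t + t = - 3 t$)
$B{\left(j \right)} = j + j^{2}$
$- B{\left(W{\left(-2 \right)} \left(-1 + 2\right) \right)} = - \left(-3\right) \left(-2\right) \left(-1 + 2\right) \left(1 + \left(-3\right) \left(-2\right) \left(-1 + 2\right)\right) = - 6 \cdot 1 \left(1 + 6 \cdot 1\right) = - 6 \left(1 + 6\right) = - 6 \cdot 7 = \left(-1\right) 42 = -42$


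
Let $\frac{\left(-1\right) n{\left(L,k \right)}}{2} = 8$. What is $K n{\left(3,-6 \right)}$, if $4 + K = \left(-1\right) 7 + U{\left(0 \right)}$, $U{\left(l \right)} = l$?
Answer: $176$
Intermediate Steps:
$n{\left(L,k \right)} = -16$ ($n{\left(L,k \right)} = \left(-2\right) 8 = -16$)
$K = -11$ ($K = -4 + \left(\left(-1\right) 7 + 0\right) = -4 + \left(-7 + 0\right) = -4 - 7 = -11$)
$K n{\left(3,-6 \right)} = \left(-11\right) \left(-16\right) = 176$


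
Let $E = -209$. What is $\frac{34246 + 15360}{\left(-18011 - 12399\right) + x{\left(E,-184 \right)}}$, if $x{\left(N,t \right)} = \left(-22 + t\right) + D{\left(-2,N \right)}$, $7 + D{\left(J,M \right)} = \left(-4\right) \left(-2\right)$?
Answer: $- \frac{49606}{30615} \approx -1.6203$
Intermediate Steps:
$D{\left(J,M \right)} = 1$ ($D{\left(J,M \right)} = -7 - -8 = -7 + 8 = 1$)
$x{\left(N,t \right)} = -21 + t$ ($x{\left(N,t \right)} = \left(-22 + t\right) + 1 = -21 + t$)
$\frac{34246 + 15360}{\left(-18011 - 12399\right) + x{\left(E,-184 \right)}} = \frac{34246 + 15360}{\left(-18011 - 12399\right) - 205} = \frac{49606}{\left(-18011 - 12399\right) - 205} = \frac{49606}{-30410 - 205} = \frac{49606}{-30615} = 49606 \left(- \frac{1}{30615}\right) = - \frac{49606}{30615}$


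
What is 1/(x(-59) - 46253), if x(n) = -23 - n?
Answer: -1/46217 ≈ -2.1637e-5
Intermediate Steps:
1/(x(-59) - 46253) = 1/((-23 - 1*(-59)) - 46253) = 1/((-23 + 59) - 46253) = 1/(36 - 46253) = 1/(-46217) = -1/46217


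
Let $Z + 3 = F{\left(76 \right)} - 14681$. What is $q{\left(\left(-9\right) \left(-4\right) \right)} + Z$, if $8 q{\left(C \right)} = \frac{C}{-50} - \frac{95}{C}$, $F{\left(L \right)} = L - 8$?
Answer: $- \frac{105238223}{7200} \approx -14616.0$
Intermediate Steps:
$F{\left(L \right)} = -8 + L$ ($F{\left(L \right)} = L - 8 = -8 + L$)
$Z = -14616$ ($Z = -3 + \left(\left(-8 + 76\right) - 14681\right) = -3 + \left(68 - 14681\right) = -3 - 14613 = -14616$)
$q{\left(C \right)} = - \frac{95}{8 C} - \frac{C}{400}$ ($q{\left(C \right)} = \frac{\frac{C}{-50} - \frac{95}{C}}{8} = \frac{C \left(- \frac{1}{50}\right) - \frac{95}{C}}{8} = \frac{- \frac{C}{50} - \frac{95}{C}}{8} = \frac{- \frac{95}{C} - \frac{C}{50}}{8} = - \frac{95}{8 C} - \frac{C}{400}$)
$q{\left(\left(-9\right) \left(-4\right) \right)} + Z = \frac{-4750 - \left(\left(-9\right) \left(-4\right)\right)^{2}}{400 \left(\left(-9\right) \left(-4\right)\right)} - 14616 = \frac{-4750 - 36^{2}}{400 \cdot 36} - 14616 = \frac{1}{400} \cdot \frac{1}{36} \left(-4750 - 1296\right) - 14616 = \frac{1}{400} \cdot \frac{1}{36} \left(-6046\right) - 14616 = - \frac{3023}{7200} - 14616 = - \frac{105238223}{7200}$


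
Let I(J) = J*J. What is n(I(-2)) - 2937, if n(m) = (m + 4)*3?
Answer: -2913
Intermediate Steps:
I(J) = J**2
n(m) = 12 + 3*m (n(m) = (4 + m)*3 = 12 + 3*m)
n(I(-2)) - 2937 = (12 + 3*(-2)**2) - 2937 = (12 + 3*4) - 2937 = (12 + 12) - 2937 = 24 - 2937 = -2913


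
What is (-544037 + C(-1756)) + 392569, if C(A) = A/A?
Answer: -151467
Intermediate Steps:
C(A) = 1
(-544037 + C(-1756)) + 392569 = (-544037 + 1) + 392569 = -544036 + 392569 = -151467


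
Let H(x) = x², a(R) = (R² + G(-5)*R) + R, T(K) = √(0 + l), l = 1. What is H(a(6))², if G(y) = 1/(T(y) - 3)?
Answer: 2313441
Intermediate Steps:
T(K) = 1 (T(K) = √(0 + 1) = √1 = 1)
G(y) = -½ (G(y) = 1/(1 - 3) = 1/(-2) = -½)
a(R) = R² + R/2 (a(R) = (R² - R/2) + R = R² + R/2)
H(a(6))² = ((6*(½ + 6))²)² = ((6*(13/2))²)² = (39²)² = 1521² = 2313441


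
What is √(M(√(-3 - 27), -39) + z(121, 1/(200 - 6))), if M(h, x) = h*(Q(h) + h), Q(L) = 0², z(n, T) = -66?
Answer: 4*I*√6 ≈ 9.798*I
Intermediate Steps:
Q(L) = 0
M(h, x) = h² (M(h, x) = h*(0 + h) = h*h = h²)
√(M(√(-3 - 27), -39) + z(121, 1/(200 - 6))) = √((√(-3 - 27))² - 66) = √((√(-30))² - 66) = √((I*√30)² - 66) = √(-30 - 66) = √(-96) = 4*I*√6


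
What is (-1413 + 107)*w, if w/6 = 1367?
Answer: -10711812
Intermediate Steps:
w = 8202 (w = 6*1367 = 8202)
(-1413 + 107)*w = (-1413 + 107)*8202 = -1306*8202 = -10711812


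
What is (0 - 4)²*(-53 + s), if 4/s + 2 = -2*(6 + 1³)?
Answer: -852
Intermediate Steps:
s = -¼ (s = 4/(-2 - 2*(6 + 1³)) = 4/(-2 - 2*(6 + 1)) = 4/(-2 - 2*7) = 4/(-2 - 14) = 4/(-16) = 4*(-1/16) = -¼ ≈ -0.25000)
(0 - 4)²*(-53 + s) = (0 - 4)²*(-53 - ¼) = (-4)²*(-213/4) = 16*(-213/4) = -852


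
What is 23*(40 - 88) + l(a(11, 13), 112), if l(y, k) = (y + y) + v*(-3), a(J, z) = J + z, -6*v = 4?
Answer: -1054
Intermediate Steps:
v = -2/3 (v = -1/6*4 = -2/3 ≈ -0.66667)
l(y, k) = 2 + 2*y (l(y, k) = (y + y) - 2/3*(-3) = 2*y + 2 = 2 + 2*y)
23*(40 - 88) + l(a(11, 13), 112) = 23*(40 - 88) + (2 + 2*(11 + 13)) = 23*(-48) + (2 + 2*24) = -1104 + (2 + 48) = -1104 + 50 = -1054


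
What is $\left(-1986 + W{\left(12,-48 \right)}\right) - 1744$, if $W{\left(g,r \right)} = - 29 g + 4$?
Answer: $-4074$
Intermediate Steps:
$W{\left(g,r \right)} = 4 - 29 g$
$\left(-1986 + W{\left(12,-48 \right)}\right) - 1744 = \left(-1986 + \left(4 - 348\right)\right) - 1744 = \left(-1986 - 344\right) - 1744 = -2330 - 1744 = -4074$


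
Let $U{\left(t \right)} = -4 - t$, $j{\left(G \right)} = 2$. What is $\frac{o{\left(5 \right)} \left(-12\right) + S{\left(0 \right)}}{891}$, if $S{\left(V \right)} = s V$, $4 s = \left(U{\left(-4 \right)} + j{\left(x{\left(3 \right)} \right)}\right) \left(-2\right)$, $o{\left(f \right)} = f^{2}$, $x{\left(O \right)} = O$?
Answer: $- \frac{100}{297} \approx -0.3367$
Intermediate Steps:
$s = -1$ ($s = \frac{\left(\left(-4 - -4\right) + 2\right) \left(-2\right)}{4} = \frac{\left(\left(-4 + 4\right) + 2\right) \left(-2\right)}{4} = \frac{\left(0 + 2\right) \left(-2\right)}{4} = \frac{2 \left(-2\right)}{4} = \frac{1}{4} \left(-4\right) = -1$)
$S{\left(V \right)} = - V$
$\frac{o{\left(5 \right)} \left(-12\right) + S{\left(0 \right)}}{891} = \frac{5^{2} \left(-12\right) - 0}{891} = \left(25 \left(-12\right) + 0\right) \frac{1}{891} = \left(-300 + 0\right) \frac{1}{891} = \left(-300\right) \frac{1}{891} = - \frac{100}{297}$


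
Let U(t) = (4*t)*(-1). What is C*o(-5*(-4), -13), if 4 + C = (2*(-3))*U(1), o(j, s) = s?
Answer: -260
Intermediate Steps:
U(t) = -4*t
C = 20 (C = -4 + (2*(-3))*(-4*1) = -4 - 6*(-4) = -4 + 24 = 20)
C*o(-5*(-4), -13) = 20*(-13) = -260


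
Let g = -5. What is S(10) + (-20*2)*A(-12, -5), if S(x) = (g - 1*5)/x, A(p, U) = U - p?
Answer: -281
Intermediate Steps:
S(x) = -10/x (S(x) = (-5 - 1*5)/x = (-5 - 5)/x = -10/x)
S(10) + (-20*2)*A(-12, -5) = -10/10 + (-20*2)*(-5 - 1*(-12)) = -10*⅒ - 40*(-5 + 12) = -1 - 40*7 = -1 - 280 = -281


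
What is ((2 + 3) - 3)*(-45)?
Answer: -90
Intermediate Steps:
((2 + 3) - 3)*(-45) = (5 - 3)*(-45) = 2*(-45) = -90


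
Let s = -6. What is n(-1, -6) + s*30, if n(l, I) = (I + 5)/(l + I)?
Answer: -1259/7 ≈ -179.86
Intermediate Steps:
n(l, I) = (5 + I)/(I + l)
n(-1, -6) + s*30 = (5 - 6)/(-6 - 1) - 6*30 = -1/(-7) - 180 = -⅐*(-1) - 180 = ⅐ - 180 = -1259/7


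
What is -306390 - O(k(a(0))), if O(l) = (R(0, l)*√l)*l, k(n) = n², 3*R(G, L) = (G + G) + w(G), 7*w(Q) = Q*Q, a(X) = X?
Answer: -306390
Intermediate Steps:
w(Q) = Q²/7 (w(Q) = (Q*Q)/7 = Q²/7)
R(G, L) = G²/21 + 2*G/3 (R(G, L) = ((G + G) + G²/7)/3 = (2*G + G²/7)/3 = G²/21 + 2*G/3)
O(l) = 0 (O(l) = (((1/21)*0*(14 + 0))*√l)*l = (((1/21)*0*14)*√l)*l = (0*√l)*l = 0*l = 0)
-306390 - O(k(a(0))) = -306390 - 1*0 = -306390 + 0 = -306390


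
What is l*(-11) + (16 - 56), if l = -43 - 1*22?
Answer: 675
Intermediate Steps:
l = -65 (l = -43 - 22 = -65)
l*(-11) + (16 - 56) = -65*(-11) + (16 - 56) = 715 - 40 = 675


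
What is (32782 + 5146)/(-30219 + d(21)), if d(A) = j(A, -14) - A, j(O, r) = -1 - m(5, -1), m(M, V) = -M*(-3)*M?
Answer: -862/689 ≈ -1.2511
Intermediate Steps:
m(M, V) = 3*M² (m(M, V) = -(-3*M)*M = -(-3)*M² = 3*M²)
j(O, r) = -76 (j(O, r) = -1 - 3*5² = -1 - 3*25 = -1 - 1*75 = -1 - 75 = -76)
d(A) = -76 - A
(32782 + 5146)/(-30219 + d(21)) = (32782 + 5146)/(-30219 + (-76 - 1*21)) = 37928/(-30219 + (-76 - 21)) = 37928/(-30219 - 97) = 37928/(-30316) = 37928*(-1/30316) = -862/689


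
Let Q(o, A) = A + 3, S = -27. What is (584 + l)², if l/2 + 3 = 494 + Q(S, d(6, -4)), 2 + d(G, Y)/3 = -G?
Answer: 2322576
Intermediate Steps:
d(G, Y) = -6 - 3*G (d(G, Y) = -6 + 3*(-G) = -6 - 3*G)
Q(o, A) = 3 + A
l = 940 (l = -6 + 2*(494 + (3 + (-6 - 3*6))) = -6 + 2*(494 + (3 + (-6 - 18))) = -6 + 2*(494 + (3 - 24)) = -6 + 2*(494 - 21) = -6 + 2*473 = -6 + 946 = 940)
(584 + l)² = (584 + 940)² = 1524² = 2322576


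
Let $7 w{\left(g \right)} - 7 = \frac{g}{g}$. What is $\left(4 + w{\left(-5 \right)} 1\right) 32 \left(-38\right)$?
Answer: $- \frac{43776}{7} \approx -6253.7$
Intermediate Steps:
$w{\left(g \right)} = \frac{8}{7}$ ($w{\left(g \right)} = 1 + \frac{g \frac{1}{g}}{7} = 1 + \frac{1}{7} \cdot 1 = 1 + \frac{1}{7} = \frac{8}{7}$)
$\left(4 + w{\left(-5 \right)} 1\right) 32 \left(-38\right) = \left(4 + \frac{8}{7} \cdot 1\right) 32 \left(-38\right) = \left(4 + \frac{8}{7}\right) 32 \left(-38\right) = \frac{36}{7} \cdot 32 \left(-38\right) = \frac{1152}{7} \left(-38\right) = - \frac{43776}{7}$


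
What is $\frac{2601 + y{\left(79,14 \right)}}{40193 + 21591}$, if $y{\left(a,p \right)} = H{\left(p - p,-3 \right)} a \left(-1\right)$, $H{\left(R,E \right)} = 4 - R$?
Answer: $\frac{2285}{61784} \approx 0.036984$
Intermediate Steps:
$y{\left(a,p \right)} = - 4 a$ ($y{\left(a,p \right)} = \left(4 - \left(p - p\right)\right) a \left(-1\right) = \left(4 - 0\right) a \left(-1\right) = \left(4 + 0\right) a \left(-1\right) = 4 a \left(-1\right) = - 4 a$)
$\frac{2601 + y{\left(79,14 \right)}}{40193 + 21591} = \frac{2601 - 316}{40193 + 21591} = \frac{2601 - 316}{61784} = 2285 \cdot \frac{1}{61784} = \frac{2285}{61784}$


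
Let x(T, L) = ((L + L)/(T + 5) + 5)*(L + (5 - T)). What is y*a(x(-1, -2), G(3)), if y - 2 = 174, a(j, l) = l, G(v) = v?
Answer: 528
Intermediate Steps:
x(T, L) = (5 + 2*L/(5 + T))*(5 + L - T) (x(T, L) = ((2*L)/(5 + T) + 5)*(5 + L - T) = (2*L/(5 + T) + 5)*(5 + L - T) = (5 + 2*L/(5 + T))*(5 + L - T))
y = 176 (y = 2 + 174 = 176)
y*a(x(-1, -2), G(3)) = 176*3 = 528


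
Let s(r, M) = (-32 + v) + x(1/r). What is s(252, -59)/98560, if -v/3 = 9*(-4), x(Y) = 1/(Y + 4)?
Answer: 9617/12430880 ≈ 0.00077364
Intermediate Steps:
x(Y) = 1/(4 + Y)
v = 108 (v = -27*(-4) = -3*(-36) = 108)
s(r, M) = 76 + 1/(4 + 1/r) (s(r, M) = (-32 + 108) + 1/(4 + 1/r) = 76 + 1/(4 + 1/r))
s(252, -59)/98560 = ((76 + 305*252)/(1 + 4*252))/98560 = ((76 + 76860)/(1 + 1008))*(1/98560) = (76936/1009)*(1/98560) = 9617/12430880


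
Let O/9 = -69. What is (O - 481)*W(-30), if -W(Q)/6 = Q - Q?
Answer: 0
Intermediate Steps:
O = -621 (O = 9*(-69) = -621)
W(Q) = 0 (W(Q) = -6*(Q - Q) = -6*0 = 0)
(O - 481)*W(-30) = (-621 - 481)*0 = -1102*0 = 0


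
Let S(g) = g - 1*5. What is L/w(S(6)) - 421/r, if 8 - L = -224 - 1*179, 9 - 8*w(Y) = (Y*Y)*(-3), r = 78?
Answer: 20951/78 ≈ 268.60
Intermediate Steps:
S(g) = -5 + g (S(g) = g - 5 = -5 + g)
w(Y) = 9/8 + 3*Y²/8 (w(Y) = 9/8 - Y*Y*(-3)/8 = 9/8 - Y²*(-3)/8 = 9/8 - (-3)*Y²/8 = 9/8 + 3*Y²/8)
L = 411 (L = 8 - (-224 - 1*179) = 8 - (-224 - 179) = 8 - 1*(-403) = 8 + 403 = 411)
L/w(S(6)) - 421/r = 411/(9/8 + 3*(-5 + 6)²/8) - 421/78 = 411/(9/8 + (3/8)*1²) - 421*1/78 = 411/(9/8 + (3/8)*1) - 421/78 = 411/(9/8 + 3/8) - 421/78 = 411/(3/2) - 421/78 = 411*(⅔) - 421/78 = 274 - 421/78 = 20951/78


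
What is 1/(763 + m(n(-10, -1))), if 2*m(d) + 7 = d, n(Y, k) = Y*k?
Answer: 2/1529 ≈ 0.0013080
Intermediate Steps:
m(d) = -7/2 + d/2
1/(763 + m(n(-10, -1))) = 1/(763 + (-7/2 + (-10*(-1))/2)) = 1/(763 + (-7/2 + (½)*10)) = 1/(763 + (-7/2 + 5)) = 1/(763 + 3/2) = 1/(1529/2) = 2/1529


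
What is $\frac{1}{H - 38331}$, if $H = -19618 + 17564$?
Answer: $- \frac{1}{40385} \approx -2.4762 \cdot 10^{-5}$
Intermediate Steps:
$H = -2054$
$\frac{1}{H - 38331} = \frac{1}{-2054 - 38331} = \frac{1}{-40385} = - \frac{1}{40385}$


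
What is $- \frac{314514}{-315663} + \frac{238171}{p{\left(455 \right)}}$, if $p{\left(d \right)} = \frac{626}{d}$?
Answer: $\frac{11402634438493}{65868346} \approx 1.7311 \cdot 10^{5}$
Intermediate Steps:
$- \frac{314514}{-315663} + \frac{238171}{p{\left(455 \right)}} = - \frac{314514}{-315663} + \frac{238171}{626 \cdot \frac{1}{455}} = \left(-314514\right) \left(- \frac{1}{315663}\right) + \frac{238171}{626 \cdot \frac{1}{455}} = \frac{104838}{105221} + \frac{238171}{\frac{626}{455}} = \frac{104838}{105221} + 238171 \cdot \frac{455}{626} = \frac{104838}{105221} + \frac{108367805}{626} = \frac{11402634438493}{65868346}$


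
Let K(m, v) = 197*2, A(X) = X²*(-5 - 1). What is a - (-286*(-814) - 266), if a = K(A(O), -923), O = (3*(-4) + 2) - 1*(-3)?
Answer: -232144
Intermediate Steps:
O = -7 (O = (-12 + 2) + 3 = -10 + 3 = -7)
A(X) = -6*X² (A(X) = X²*(-6) = -6*X²)
K(m, v) = 394
a = 394
a - (-286*(-814) - 266) = 394 - (-286*(-814) - 266) = 394 - (232804 - 266) = 394 - 1*232538 = 394 - 232538 = -232144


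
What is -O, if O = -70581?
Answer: 70581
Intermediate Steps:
-O = -1*(-70581) = 70581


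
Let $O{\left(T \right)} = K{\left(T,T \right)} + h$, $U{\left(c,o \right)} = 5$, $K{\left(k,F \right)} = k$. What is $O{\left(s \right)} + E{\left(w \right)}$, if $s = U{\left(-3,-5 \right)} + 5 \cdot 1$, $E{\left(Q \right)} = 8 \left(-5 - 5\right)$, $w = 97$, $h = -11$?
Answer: $-81$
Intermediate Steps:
$E{\left(Q \right)} = -80$ ($E{\left(Q \right)} = 8 \left(-10\right) = -80$)
$s = 10$ ($s = 5 + 5 \cdot 1 = 5 + 5 = 10$)
$O{\left(T \right)} = -11 + T$ ($O{\left(T \right)} = T - 11 = -11 + T$)
$O{\left(s \right)} + E{\left(w \right)} = \left(-11 + 10\right) - 80 = -1 - 80 = -81$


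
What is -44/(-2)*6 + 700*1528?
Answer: 1069732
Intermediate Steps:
-44/(-2)*6 + 700*1528 = -44*(-1)/2*6 + 1069600 = -11*(-2)*6 + 1069600 = 22*6 + 1069600 = 132 + 1069600 = 1069732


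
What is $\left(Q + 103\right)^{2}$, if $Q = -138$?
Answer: $1225$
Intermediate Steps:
$\left(Q + 103\right)^{2} = \left(-138 + 103\right)^{2} = \left(-35\right)^{2} = 1225$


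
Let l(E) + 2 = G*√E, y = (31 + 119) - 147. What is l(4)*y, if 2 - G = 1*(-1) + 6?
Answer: -24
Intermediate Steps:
G = -3 (G = 2 - (1*(-1) + 6) = 2 - (-1 + 6) = 2 - 1*5 = 2 - 5 = -3)
y = 3 (y = 150 - 147 = 3)
l(E) = -2 - 3*√E
l(4)*y = (-2 - 3*√4)*3 = (-2 - 3*2)*3 = (-2 - 6)*3 = -8*3 = -24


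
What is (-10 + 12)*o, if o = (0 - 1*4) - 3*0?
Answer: -8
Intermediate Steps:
o = -4 (o = (0 - 4) + 0 = -4 + 0 = -4)
(-10 + 12)*o = (-10 + 12)*(-4) = 2*(-4) = -8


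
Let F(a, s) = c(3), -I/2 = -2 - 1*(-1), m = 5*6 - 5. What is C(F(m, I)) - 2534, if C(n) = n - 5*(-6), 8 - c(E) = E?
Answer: -2499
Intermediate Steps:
c(E) = 8 - E
m = 25 (m = 30 - 5 = 25)
I = 2 (I = -2*(-2 - 1*(-1)) = -2*(-2 + 1) = -2*(-1) = 2)
F(a, s) = 5 (F(a, s) = 8 - 1*3 = 8 - 3 = 5)
C(n) = 30 + n (C(n) = n + 30 = 30 + n)
C(F(m, I)) - 2534 = (30 + 5) - 2534 = 35 - 2534 = -2499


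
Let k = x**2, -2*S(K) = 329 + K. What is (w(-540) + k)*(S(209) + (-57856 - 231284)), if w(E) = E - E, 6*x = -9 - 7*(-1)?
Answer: -289409/9 ≈ -32157.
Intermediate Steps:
S(K) = -329/2 - K/2 (S(K) = -(329 + K)/2 = -329/2 - K/2)
x = -1/3 (x = (-9 - 7*(-1))/6 = (-9 + 7)/6 = (1/6)*(-2) = -1/3 ≈ -0.33333)
k = 1/9 (k = (-1/3)**2 = 1/9 ≈ 0.11111)
w(E) = 0
(w(-540) + k)*(S(209) + (-57856 - 231284)) = (0 + 1/9)*((-329/2 - 1/2*209) + (-57856 - 231284)) = ((-329/2 - 209/2) - 289140)/9 = (-269 - 289140)/9 = (1/9)*(-289409) = -289409/9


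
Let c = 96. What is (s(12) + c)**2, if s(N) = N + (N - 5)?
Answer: 13225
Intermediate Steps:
s(N) = -5 + 2*N (s(N) = N + (-5 + N) = -5 + 2*N)
(s(12) + c)**2 = ((-5 + 2*12) + 96)**2 = ((-5 + 24) + 96)**2 = (19 + 96)**2 = 115**2 = 13225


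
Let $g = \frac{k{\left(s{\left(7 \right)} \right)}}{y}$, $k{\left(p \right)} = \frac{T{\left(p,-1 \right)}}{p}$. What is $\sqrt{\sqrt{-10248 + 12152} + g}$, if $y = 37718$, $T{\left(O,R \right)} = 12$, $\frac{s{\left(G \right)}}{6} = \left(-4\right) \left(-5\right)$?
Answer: $\frac{\sqrt{94295 + 142264752400 \sqrt{119}}}{188590} \approx 6.6057$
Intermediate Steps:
$s{\left(G \right)} = 120$ ($s{\left(G \right)} = 6 \left(\left(-4\right) \left(-5\right)\right) = 6 \cdot 20 = 120$)
$k{\left(p \right)} = \frac{12}{p}$
$g = \frac{1}{377180}$ ($g = \frac{12 \cdot \frac{1}{120}}{37718} = 12 \cdot \frac{1}{120} \cdot \frac{1}{37718} = \frac{1}{10} \cdot \frac{1}{37718} = \frac{1}{377180} \approx 2.6513 \cdot 10^{-6}$)
$\sqrt{\sqrt{-10248 + 12152} + g} = \sqrt{\sqrt{-10248 + 12152} + \frac{1}{377180}} = \sqrt{\sqrt{1904} + \frac{1}{377180}} = \sqrt{4 \sqrt{119} + \frac{1}{377180}} = \sqrt{\frac{1}{377180} + 4 \sqrt{119}}$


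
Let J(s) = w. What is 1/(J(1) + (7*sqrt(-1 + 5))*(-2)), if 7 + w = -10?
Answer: -1/45 ≈ -0.022222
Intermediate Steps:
w = -17 (w = -7 - 10 = -17)
J(s) = -17
1/(J(1) + (7*sqrt(-1 + 5))*(-2)) = 1/(-17 + (7*sqrt(-1 + 5))*(-2)) = 1/(-17 + (7*sqrt(4))*(-2)) = 1/(-17 + (7*2)*(-2)) = 1/(-17 + 14*(-2)) = 1/(-17 - 28) = 1/(-45) = -1/45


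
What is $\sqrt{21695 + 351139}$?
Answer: $3 \sqrt{41426} \approx 610.6$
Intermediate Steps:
$\sqrt{21695 + 351139} = \sqrt{372834} = 3 \sqrt{41426}$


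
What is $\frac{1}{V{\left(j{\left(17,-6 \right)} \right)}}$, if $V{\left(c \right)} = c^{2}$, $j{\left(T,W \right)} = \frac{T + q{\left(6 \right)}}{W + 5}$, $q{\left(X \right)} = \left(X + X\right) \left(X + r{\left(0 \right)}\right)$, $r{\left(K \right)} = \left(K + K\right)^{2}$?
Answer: $\frac{1}{7921} \approx 0.00012625$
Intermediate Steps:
$r{\left(K \right)} = 4 K^{2}$ ($r{\left(K \right)} = \left(2 K\right)^{2} = 4 K^{2}$)
$q{\left(X \right)} = 2 X^{2}$ ($q{\left(X \right)} = \left(X + X\right) \left(X + 4 \cdot 0^{2}\right) = 2 X \left(X + 4 \cdot 0\right) = 2 X \left(X + 0\right) = 2 X X = 2 X^{2}$)
$j{\left(T,W \right)} = \frac{72 + T}{5 + W}$ ($j{\left(T,W \right)} = \frac{T + 2 \cdot 6^{2}}{W + 5} = \frac{T + 2 \cdot 36}{5 + W} = \frac{T + 72}{5 + W} = \frac{72 + T}{5 + W}$)
$\frac{1}{V{\left(j{\left(17,-6 \right)} \right)}} = \frac{1}{\left(\frac{72 + 17}{5 - 6}\right)^{2}} = \frac{1}{\left(\frac{1}{-1} \cdot 89\right)^{2}} = \frac{1}{\left(\left(-1\right) 89\right)^{2}} = \frac{1}{\left(-89\right)^{2}} = \frac{1}{7921}$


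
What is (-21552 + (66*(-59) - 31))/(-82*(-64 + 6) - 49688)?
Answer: 25477/44932 ≈ 0.56701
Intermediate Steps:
(-21552 + (66*(-59) - 31))/(-82*(-64 + 6) - 49688) = (-21552 + (-3894 - 31))/(-82*(-58) - 49688) = (-21552 - 3925)/(4756 - 49688) = -25477/(-44932) = -25477*(-1/44932) = 25477/44932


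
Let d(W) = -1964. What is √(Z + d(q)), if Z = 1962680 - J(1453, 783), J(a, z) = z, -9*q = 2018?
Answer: √1959933 ≈ 1400.0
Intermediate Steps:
q = -2018/9 (q = -⅑*2018 = -2018/9 ≈ -224.22)
Z = 1961897 (Z = 1962680 - 1*783 = 1962680 - 783 = 1961897)
√(Z + d(q)) = √(1961897 - 1964) = √1959933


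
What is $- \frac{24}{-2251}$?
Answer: $\frac{24}{2251} \approx 0.010662$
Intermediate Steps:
$- \frac{24}{-2251} = \left(-24\right) \left(- \frac{1}{2251}\right) = \frac{24}{2251}$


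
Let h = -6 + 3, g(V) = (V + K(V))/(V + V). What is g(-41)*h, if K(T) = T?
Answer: -3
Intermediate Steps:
g(V) = 1 (g(V) = (V + V)/(V + V) = (2*V)/((2*V)) = (2*V)*(1/(2*V)) = 1)
h = -3
g(-41)*h = 1*(-3) = -3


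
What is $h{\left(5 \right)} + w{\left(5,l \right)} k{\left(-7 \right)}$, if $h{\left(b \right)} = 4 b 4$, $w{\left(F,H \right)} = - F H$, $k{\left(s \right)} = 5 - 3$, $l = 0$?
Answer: $80$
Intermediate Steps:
$k{\left(s \right)} = 2$
$w{\left(F,H \right)} = - F H$
$h{\left(b \right)} = 16 b$
$h{\left(5 \right)} + w{\left(5,l \right)} k{\left(-7 \right)} = 16 \cdot 5 + \left(-1\right) 5 \cdot 0 \cdot 2 = 80 + 0 \cdot 2 = 80 + 0 = 80$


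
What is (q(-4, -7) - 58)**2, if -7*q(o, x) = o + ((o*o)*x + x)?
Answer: 80089/49 ≈ 1634.5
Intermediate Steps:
q(o, x) = -o/7 - x/7 - x*o**2/7 (q(o, x) = -(o + ((o*o)*x + x))/7 = -(o + (o**2*x + x))/7 = -(o + (x*o**2 + x))/7 = -(o + (x + x*o**2))/7 = -(o + x + x*o**2)/7 = -o/7 - x/7 - x*o**2/7)
(q(-4, -7) - 58)**2 = ((-1/7*(-4) - 1/7*(-7) - 1/7*(-7)*(-4)**2) - 58)**2 = ((4/7 + 1 - 1/7*(-7)*16) - 58)**2 = ((4/7 + 1 + 16) - 58)**2 = (123/7 - 58)**2 = (-283/7)**2 = 80089/49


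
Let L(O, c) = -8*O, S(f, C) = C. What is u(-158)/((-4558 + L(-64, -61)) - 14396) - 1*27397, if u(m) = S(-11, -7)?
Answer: -505255467/18442 ≈ -27397.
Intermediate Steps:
u(m) = -7
u(-158)/((-4558 + L(-64, -61)) - 14396) - 1*27397 = -7/((-4558 - 8*(-64)) - 14396) - 1*27397 = -7/((-4558 + 512) - 14396) - 27397 = -7/(-4046 - 14396) - 27397 = -7/(-18442) - 27397 = -7*(-1/18442) - 27397 = 7/18442 - 27397 = -505255467/18442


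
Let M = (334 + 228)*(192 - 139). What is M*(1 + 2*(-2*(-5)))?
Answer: 625506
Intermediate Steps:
M = 29786 (M = 562*53 = 29786)
M*(1 + 2*(-2*(-5))) = 29786*(1 + 2*(-2*(-5))) = 29786*(1 + 2*10) = 29786*(1 + 20) = 29786*21 = 625506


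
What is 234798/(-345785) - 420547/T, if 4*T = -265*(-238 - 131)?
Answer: -120927020002/6762517245 ≈ -17.882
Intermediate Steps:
T = 97785/4 (T = (-265*(-238 - 131))/4 = (-265*(-369))/4 = (¼)*97785 = 97785/4 ≈ 24446.)
234798/(-345785) - 420547/T = 234798/(-345785) - 420547/97785/4 = 234798*(-1/345785) - 420547*4/97785 = -234798/345785 - 1682188/97785 = -120927020002/6762517245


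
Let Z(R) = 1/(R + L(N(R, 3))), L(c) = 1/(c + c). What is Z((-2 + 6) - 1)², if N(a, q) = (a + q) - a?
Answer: 36/361 ≈ 0.099723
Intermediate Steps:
N(a, q) = q
L(c) = 1/(2*c)
Z(R) = 1/(⅙ + R) (Z(R) = 1/(R + (½)/3) = 1/(R + (½)*(⅓)) = 1/(R + ⅙) = 1/(⅙ + R))
Z((-2 + 6) - 1)² = (6/(1 + 6*((-2 + 6) - 1)))² = (6/(1 + 6*(4 - 1)))² = (6/(1 + 6*3))² = (6/(1 + 18))² = (6/19)² = 36/361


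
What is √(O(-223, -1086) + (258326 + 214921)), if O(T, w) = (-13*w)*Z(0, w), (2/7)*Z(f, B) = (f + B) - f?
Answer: 3*I*√5909919 ≈ 7293.1*I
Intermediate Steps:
Z(f, B) = 7*B/2 (Z(f, B) = 7*((f + B) - f)/2 = 7*((B + f) - f)/2 = 7*B/2)
O(T, w) = -91*w²/2 (O(T, w) = (-13*w)*(7*w/2) = -91*w²/2)
√(O(-223, -1086) + (258326 + 214921)) = √(-91/2*(-1086)² + (258326 + 214921)) = √(-91/2*1179396 + 473247) = √(-53662518 + 473247) = √(-53189271) = 3*I*√5909919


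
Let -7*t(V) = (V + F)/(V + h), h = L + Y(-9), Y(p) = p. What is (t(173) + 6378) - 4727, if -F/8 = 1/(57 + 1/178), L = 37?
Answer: 7856430224/4758943 ≈ 1650.9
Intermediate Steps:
h = 28 (h = 37 - 9 = 28)
F = -1424/10147 (F = -8/(57 + 1/178) = -8/10147/178 = -8*178/10147 = -1424/10147 ≈ -0.14034)
t(V) = -(-1424/10147 + V)/(7*(28 + V)) (t(V) = -(V - 1424/10147)/(7*(V + 28)) = -(-1424/10147 + V)/(7*(28 + V)))
(t(173) + 6378) - 4727 = ((1424 - 10147*173)/(71029*(28 + 173)) + 6378) - 4727 = ((1/71029)*(1424 - 1755431)/201 + 6378) - 4727 = ((1/71029)*(1/201)*(-1754007) + 6378) - 4727 = (-584669/4758943 + 6378) - 4727 = 30351953785/4758943 - 4727 = 7856430224/4758943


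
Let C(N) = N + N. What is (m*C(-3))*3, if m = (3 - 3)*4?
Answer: 0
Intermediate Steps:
m = 0 (m = 0*4 = 0)
C(N) = 2*N
(m*C(-3))*3 = (0*(2*(-3)))*3 = (0*(-6))*3 = 0*3 = 0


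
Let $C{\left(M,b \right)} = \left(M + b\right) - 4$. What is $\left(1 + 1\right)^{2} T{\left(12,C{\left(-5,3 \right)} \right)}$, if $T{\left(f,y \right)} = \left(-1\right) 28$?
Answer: $-112$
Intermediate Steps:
$C{\left(M,b \right)} = -4 + M + b$
$T{\left(f,y \right)} = -28$
$\left(1 + 1\right)^{2} T{\left(12,C{\left(-5,3 \right)} \right)} = \left(1 + 1\right)^{2} \left(-28\right) = 2^{2} \left(-28\right) = 4 \left(-28\right) = -112$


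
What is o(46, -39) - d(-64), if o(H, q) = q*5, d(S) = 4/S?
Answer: -3119/16 ≈ -194.94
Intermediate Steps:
o(H, q) = 5*q
o(46, -39) - d(-64) = 5*(-39) - 4/(-64) = -195 - 4*(-1)/64 = -195 - 1*(-1/16) = -195 + 1/16 = -3119/16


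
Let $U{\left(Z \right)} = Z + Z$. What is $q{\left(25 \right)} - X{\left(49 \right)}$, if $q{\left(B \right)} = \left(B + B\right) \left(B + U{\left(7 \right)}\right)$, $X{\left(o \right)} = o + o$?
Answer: $1852$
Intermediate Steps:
$U{\left(Z \right)} = 2 Z$
$X{\left(o \right)} = 2 o$
$q{\left(B \right)} = 2 B \left(14 + B\right)$ ($q{\left(B \right)} = \left(B + B\right) \left(B + 2 \cdot 7\right) = 2 B \left(B + 14\right) = 2 B \left(14 + B\right)$)
$q{\left(25 \right)} - X{\left(49 \right)} = 2 \cdot 25 \left(14 + 25\right) - 2 \cdot 49 = 2 \cdot 25 \cdot 39 - 98 = 1950 - 98 = 1852$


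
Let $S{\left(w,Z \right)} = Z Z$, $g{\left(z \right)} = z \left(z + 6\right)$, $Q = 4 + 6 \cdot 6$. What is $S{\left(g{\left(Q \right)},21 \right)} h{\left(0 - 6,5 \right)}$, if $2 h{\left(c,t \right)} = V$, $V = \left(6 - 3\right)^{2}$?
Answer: $\frac{3969}{2} \approx 1984.5$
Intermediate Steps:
$V = 9$ ($V = 3^{2} = 9$)
$h{\left(c,t \right)} = \frac{9}{2}$ ($h{\left(c,t \right)} = \frac{1}{2} \cdot 9 = \frac{9}{2}$)
$Q = 40$ ($Q = 4 + 36 = 40$)
$g{\left(z \right)} = z \left(6 + z\right)$
$S{\left(w,Z \right)} = Z^{2}$
$S{\left(g{\left(Q \right)},21 \right)} h{\left(0 - 6,5 \right)} = 21^{2} \cdot \frac{9}{2} = 441 \cdot \frac{9}{2} = \frac{3969}{2}$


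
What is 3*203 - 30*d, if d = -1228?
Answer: 37449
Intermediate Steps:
3*203 - 30*d = 3*203 - 30*(-1228) = 609 + 36840 = 37449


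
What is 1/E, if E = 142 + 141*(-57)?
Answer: -1/7895 ≈ -0.00012666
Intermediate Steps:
E = -7895 (E = 142 - 8037 = -7895)
1/E = 1/(-7895) = -1/7895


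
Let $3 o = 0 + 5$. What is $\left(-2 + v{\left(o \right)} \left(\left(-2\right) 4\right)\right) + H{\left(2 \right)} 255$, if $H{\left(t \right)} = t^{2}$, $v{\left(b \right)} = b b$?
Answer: $\frac{8962}{9} \approx 995.78$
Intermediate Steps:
$o = \frac{5}{3}$ ($o = \frac{0 + 5}{3} = \frac{1}{3} \cdot 5 = \frac{5}{3} \approx 1.6667$)
$v{\left(b \right)} = b^{2}$
$\left(-2 + v{\left(o \right)} \left(\left(-2\right) 4\right)\right) + H{\left(2 \right)} 255 = \left(-2 + \left(\frac{5}{3}\right)^{2} \left(\left(-2\right) 4\right)\right) + 2^{2} \cdot 255 = \left(-2 + \frac{25}{9} \left(-8\right)\right) + 4 \cdot 255 = \left(-2 - \frac{200}{9}\right) + 1020 = - \frac{218}{9} + 1020 = \frac{8962}{9}$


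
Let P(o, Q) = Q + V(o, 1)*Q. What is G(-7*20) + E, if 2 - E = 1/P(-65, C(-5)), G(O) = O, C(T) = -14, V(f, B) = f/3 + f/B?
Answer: -496527/3598 ≈ -138.00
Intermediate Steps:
V(f, B) = f/3 + f/B (V(f, B) = f*(⅓) + f/B = f/3 + f/B)
P(o, Q) = Q + 4*Q*o/3 (P(o, Q) = Q + (o/3 + o/1)*Q = Q + (o/3 + o*1)*Q = Q + (o/3 + o)*Q = Q + (4*o/3)*Q = Q + 4*Q*o/3)
E = 7193/3598 (E = 2 - 1/((⅓)*(-14)*(3 + 4*(-65))) = 2 - 1/((⅓)*(-14)*(3 - 260)) = 2 - 1/((⅓)*(-14)*(-257)) = 2 - 1/3598/3 = 2 - 1*3/3598 = 2 - 3/3598 = 7193/3598 ≈ 1.9992)
G(-7*20) + E = -7*20 + 7193/3598 = -140 + 7193/3598 = -496527/3598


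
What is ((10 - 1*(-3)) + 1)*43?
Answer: 602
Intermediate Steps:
((10 - 1*(-3)) + 1)*43 = ((10 + 3) + 1)*43 = (13 + 1)*43 = 14*43 = 602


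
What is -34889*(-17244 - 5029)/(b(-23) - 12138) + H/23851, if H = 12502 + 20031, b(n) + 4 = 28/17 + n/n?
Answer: -315074676101822/4922107019 ≈ -64012.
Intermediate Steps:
b(n) = -23/17 (b(n) = -4 + (28/17 + n/n) = -4 + (28*(1/17) + 1) = -4 + (28/17 + 1) = -4 + 45/17 = -23/17)
H = 32533
-34889*(-17244 - 5029)/(b(-23) - 12138) + H/23851 = -34889*(-17244 - 5029)/(-23/17 - 12138) + 32533/23851 = -34889/((-206369/17/(-22273))) + 32533*(1/23851) = -34889/((-206369/17*(-1/22273))) + 32533/23851 = -34889/206369/378641 + 32533/23851 = -34889*378641/206369 + 32533/23851 = -13210405849/206369 + 32533/23851 = -315074676101822/4922107019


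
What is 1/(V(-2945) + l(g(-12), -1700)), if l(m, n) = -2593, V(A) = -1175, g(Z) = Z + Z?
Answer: -1/3768 ≈ -0.00026539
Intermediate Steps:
g(Z) = 2*Z
1/(V(-2945) + l(g(-12), -1700)) = 1/(-1175 - 2593) = 1/(-3768) = -1/3768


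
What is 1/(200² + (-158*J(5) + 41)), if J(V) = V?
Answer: 1/39251 ≈ 2.5477e-5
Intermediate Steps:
1/(200² + (-158*J(5) + 41)) = 1/(200² + (-158*5 + 41)) = 1/(40000 + (-790 + 41)) = 1/(40000 - 749) = 1/39251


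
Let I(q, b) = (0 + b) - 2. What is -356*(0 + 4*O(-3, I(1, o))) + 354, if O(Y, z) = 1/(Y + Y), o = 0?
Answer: 1774/3 ≈ 591.33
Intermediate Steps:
I(q, b) = -2 + b (I(q, b) = b - 2 = -2 + b)
O(Y, z) = 1/(2*Y)
-356*(0 + 4*O(-3, I(1, o))) + 354 = -356*(0 + 4*((½)/(-3))) + 354 = -356*(0 + 4*((½)*(-⅓))) + 354 = -356*(0 + 4*(-⅙)) + 354 = -356*(0 - ⅔) + 354 = -356*(-⅔) + 354 = 712/3 + 354 = 1774/3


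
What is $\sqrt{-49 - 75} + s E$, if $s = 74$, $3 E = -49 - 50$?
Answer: $-2442 + 2 i \sqrt{31} \approx -2442.0 + 11.136 i$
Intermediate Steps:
$E = -33$ ($E = \frac{-49 - 50}{3} = \frac{1}{3} \left(-99\right) = -33$)
$\sqrt{-49 - 75} + s E = \sqrt{-49 - 75} + 74 \left(-33\right) = \sqrt{-124} - 2442 = 2 i \sqrt{31} - 2442 = -2442 + 2 i \sqrt{31}$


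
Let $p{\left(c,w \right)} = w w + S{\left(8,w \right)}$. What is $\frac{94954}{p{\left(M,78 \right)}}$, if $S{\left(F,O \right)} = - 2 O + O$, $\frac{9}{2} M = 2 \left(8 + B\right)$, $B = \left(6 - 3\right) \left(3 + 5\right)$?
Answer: $\frac{47477}{3003} \approx 15.81$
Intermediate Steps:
$B = 24$ ($B = 3 \cdot 8 = 24$)
$M = \frac{128}{9}$ ($M = \frac{2 \cdot 2 \left(8 + 24\right)}{9} = \frac{2 \cdot 2 \cdot 32}{9} = \frac{2}{9} \cdot 64 = \frac{128}{9} \approx 14.222$)
$S{\left(F,O \right)} = - O$
$p{\left(c,w \right)} = w^{2} - w$ ($p{\left(c,w \right)} = w w - w = w^{2} - w$)
$\frac{94954}{p{\left(M,78 \right)}} = \frac{94954}{78 \left(-1 + 78\right)} = \frac{94954}{78 \cdot 77} = \frac{94954}{6006} = 94954 \cdot \frac{1}{6006} = \frac{47477}{3003}$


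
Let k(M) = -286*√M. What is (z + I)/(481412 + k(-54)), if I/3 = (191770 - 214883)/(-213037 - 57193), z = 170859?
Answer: 91095968801457/256676338281260 + 19807486373961*I*√6/31314513270313720 ≈ 0.35491 + 0.0015494*I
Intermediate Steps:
I = 69339/270230 (I = 3*((191770 - 214883)/(-213037 - 57193)) = 3*(-23113/(-270230)) = 3*(-23113*(-1/270230)) = 3*(23113/270230) = 69339/270230 ≈ 0.25659)
(z + I)/(481412 + k(-54)) = (170859 + 69339/270230)/(481412 - 858*I*√6) = 46171296909/(270230*(481412 - 858*I*√6))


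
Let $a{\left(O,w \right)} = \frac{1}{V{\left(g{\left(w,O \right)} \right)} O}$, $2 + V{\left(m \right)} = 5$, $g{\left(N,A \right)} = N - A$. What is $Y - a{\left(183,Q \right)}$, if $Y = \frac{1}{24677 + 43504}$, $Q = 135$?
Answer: $- \frac{22544}{12477123} \approx -0.0018068$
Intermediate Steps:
$Y = \frac{1}{68181} \approx 1.4667 \cdot 10^{-5}$
$V{\left(m \right)} = 3$ ($V{\left(m \right)} = -2 + 5 = 3$)
$a{\left(O,w \right)} = \frac{1}{3 O}$
$Y - a{\left(183,Q \right)} = \frac{1}{68181} - \frac{1}{3 \cdot 183} = \frac{1}{68181} - \frac{1}{3} \cdot \frac{1}{183} = \frac{1}{68181} - \frac{1}{549} = - \frac{22544}{12477123}$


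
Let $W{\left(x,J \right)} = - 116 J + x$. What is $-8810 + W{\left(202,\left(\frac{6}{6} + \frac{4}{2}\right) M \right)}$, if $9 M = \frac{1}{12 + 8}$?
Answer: $- \frac{129149}{15} \approx -8609.9$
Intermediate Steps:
$M = \frac{1}{180}$ ($M = \frac{1}{9 \left(12 + 8\right)} = \frac{1}{9 \cdot 20} = \frac{1}{9} \cdot \frac{1}{20} = \frac{1}{180} \approx 0.0055556$)
$W{\left(x,J \right)} = x - 116 J$
$-8810 + W{\left(202,\left(\frac{6}{6} + \frac{4}{2}\right) M \right)} = -8810 + \left(202 - 116 \left(\frac{6}{6} + \frac{4}{2}\right) \frac{1}{180}\right) = -8810 + \left(202 - 116 \left(6 \cdot \frac{1}{6} + 4 \cdot \frac{1}{2}\right) \frac{1}{180}\right) = -8810 + \left(202 - 116 \left(1 + 2\right) \frac{1}{180}\right) = -8810 + \left(202 - 116 \cdot 3 \cdot \frac{1}{180}\right) = -8810 + \left(202 - \frac{29}{15}\right) = -8810 + \frac{3001}{15} = - \frac{129149}{15}$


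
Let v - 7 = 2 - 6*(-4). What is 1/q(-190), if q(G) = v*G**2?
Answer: 1/1191300 ≈ 8.3942e-7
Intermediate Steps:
v = 33 (v = 7 + (2 - 6*(-4)) = 7 + (2 + 24) = 7 + 26 = 33)
q(G) = 33*G**2
1/q(-190) = 1/(33*(-190)**2) = 1/(33*36100) = 1/1191300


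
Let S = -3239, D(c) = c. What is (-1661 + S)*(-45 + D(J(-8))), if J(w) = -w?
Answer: 181300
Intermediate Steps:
(-1661 + S)*(-45 + D(J(-8))) = (-1661 - 3239)*(-45 - 1*(-8)) = -4900*(-45 + 8) = -4900*(-37) = 181300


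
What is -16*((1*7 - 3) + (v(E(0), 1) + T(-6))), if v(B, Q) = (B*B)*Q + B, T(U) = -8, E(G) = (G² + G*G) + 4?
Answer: -256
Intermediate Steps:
E(G) = 4 + 2*G² (E(G) = (G² + G²) + 4 = 2*G² + 4 = 4 + 2*G²)
v(B, Q) = B + Q*B² (v(B, Q) = B²*Q + B = Q*B² + B = B + Q*B²)
-16*((1*7 - 3) + (v(E(0), 1) + T(-6))) = -16*((1*7 - 3) + ((4 + 2*0²)*(1 + (4 + 2*0²)*1) - 8)) = -16*((7 - 3) + ((4 + 2*0)*(1 + (4 + 2*0)*1) - 8)) = -16*(4 + ((4 + 0)*(1 + (4 + 0)*1) - 8)) = -16*(4 + (4*(1 + 4*1) - 8)) = -16*(4 + (4*(1 + 4) - 8)) = -16*(4 + (4*5 - 8)) = -16*(4 + (20 - 8)) = -16*(4 + 12) = -16*16 = -256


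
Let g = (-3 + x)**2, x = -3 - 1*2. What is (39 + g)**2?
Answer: 10609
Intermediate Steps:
x = -5 (x = -3 - 2 = -5)
g = 64 (g = (-3 - 5)**2 = (-8)**2 = 64)
(39 + g)**2 = (39 + 64)**2 = 103**2 = 10609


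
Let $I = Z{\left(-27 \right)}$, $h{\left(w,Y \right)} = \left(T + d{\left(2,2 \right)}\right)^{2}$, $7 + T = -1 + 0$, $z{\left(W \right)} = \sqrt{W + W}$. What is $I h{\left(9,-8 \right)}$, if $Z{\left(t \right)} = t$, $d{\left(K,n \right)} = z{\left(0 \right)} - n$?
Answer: $-2700$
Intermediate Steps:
$z{\left(W \right)} = \sqrt{2} \sqrt{W}$ ($z{\left(W \right)} = \sqrt{2 W} = \sqrt{2} \sqrt{W}$)
$d{\left(K,n \right)} = - n$ ($d{\left(K,n \right)} = \sqrt{2} \sqrt{0} - n = \sqrt{2} \cdot 0 - n = 0 - n = - n$)
$T = -8$ ($T = -7 + \left(-1 + 0\right) = -7 - 1 = -8$)
$h{\left(w,Y \right)} = 100$ ($h{\left(w,Y \right)} = \left(-8 - 2\right)^{2} = \left(-10\right)^{2} = 100$)
$I = -27$
$I h{\left(9,-8 \right)} = \left(-27\right) 100 = -2700$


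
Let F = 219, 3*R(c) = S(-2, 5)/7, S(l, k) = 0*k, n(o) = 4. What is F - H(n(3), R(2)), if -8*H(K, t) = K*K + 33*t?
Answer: 221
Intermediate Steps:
S(l, k) = 0
R(c) = 0 (R(c) = (0/7)/3 = (0*(⅐))/3 = (⅓)*0 = 0)
H(K, t) = -33*t/8 - K²/8 (H(K, t) = -(K*K + 33*t)/8 = -(K² + 33*t)/8 = -33*t/8 - K²/8)
F - H(n(3), R(2)) = 219 - (-33/8*0 - ⅛*4²) = 219 - (0 - ⅛*16) = 219 - (0 - 2) = 219 - 1*(-2) = 219 + 2 = 221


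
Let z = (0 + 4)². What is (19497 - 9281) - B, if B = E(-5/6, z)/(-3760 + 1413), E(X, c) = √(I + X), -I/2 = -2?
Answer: 10216 + √114/14082 ≈ 10216.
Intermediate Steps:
I = 4 (I = -2*(-2) = 4)
z = 16 (z = 4² = 16)
E(X, c) = √(4 + X)
B = -√114/14082 (B = √(4 - 5/6)/(-3760 + 1413) = √(4 - 5*⅙)/(-2347) = √(4 - ⅚)*(-1/2347) = √(19/6)*(-1/2347) = (√114/6)*(-1/2347) = -√114/14082 ≈ -0.00075821)
(19497 - 9281) - B = (19497 - 9281) - (-1)*√114/14082 = 10216 + √114/14082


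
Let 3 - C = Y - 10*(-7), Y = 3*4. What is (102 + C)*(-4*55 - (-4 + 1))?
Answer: -4991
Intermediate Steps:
Y = 12
C = -79 (C = 3 - (12 - 10*(-7)) = 3 - (12 + 70) = 3 - 1*82 = 3 - 82 = -79)
(102 + C)*(-4*55 - (-4 + 1)) = (102 - 79)*(-4*55 - (-4 + 1)) = 23*(-220 - 1*(-3)) = 23*(-220 + 3) = 23*(-217) = -4991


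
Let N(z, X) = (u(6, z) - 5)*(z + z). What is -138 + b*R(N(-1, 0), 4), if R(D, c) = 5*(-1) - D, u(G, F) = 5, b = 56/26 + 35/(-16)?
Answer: -28669/208 ≈ -137.83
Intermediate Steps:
b = -7/208 (b = 56*(1/26) + 35*(-1/16) = 28/13 - 35/16 = -7/208 ≈ -0.033654)
N(z, X) = 0 (N(z, X) = (5 - 5)*(z + z) = 0*(2*z) = 0)
R(D, c) = -5 - D
-138 + b*R(N(-1, 0), 4) = -138 - 7*(-5 - 1*0)/208 = -138 - 7*(-5 + 0)/208 = -138 - 7/208*(-5) = -138 + 35/208 = -28669/208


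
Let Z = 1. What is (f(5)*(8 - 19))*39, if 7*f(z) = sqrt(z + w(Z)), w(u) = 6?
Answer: -429*sqrt(11)/7 ≈ -203.26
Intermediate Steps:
f(z) = sqrt(6 + z)/7 (f(z) = sqrt(z + 6)/7 = sqrt(6 + z)/7)
(f(5)*(8 - 19))*39 = ((sqrt(6 + 5)/7)*(8 - 19))*39 = ((sqrt(11)/7)*(-11))*39 = -11*sqrt(11)/7*39 = -429*sqrt(11)/7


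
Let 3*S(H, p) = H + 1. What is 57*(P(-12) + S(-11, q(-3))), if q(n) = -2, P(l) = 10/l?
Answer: -475/2 ≈ -237.50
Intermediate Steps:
S(H, p) = ⅓ + H/3 (S(H, p) = (H + 1)/3 = (1 + H)/3 = ⅓ + H/3)
57*(P(-12) + S(-11, q(-3))) = 57*(10/(-12) + (⅓ + (⅓)*(-11))) = 57*(10*(-1/12) + (⅓ - 11/3)) = 57*(-⅚ - 10/3) = 57*(-25/6) = -475/2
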